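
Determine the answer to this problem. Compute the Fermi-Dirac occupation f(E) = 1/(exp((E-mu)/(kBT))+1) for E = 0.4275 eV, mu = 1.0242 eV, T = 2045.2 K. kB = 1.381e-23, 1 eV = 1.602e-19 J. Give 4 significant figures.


Step 1: (E - mu) = 0.4275 - 1.0242 = -0.5967 eV
Step 2: Convert: (E-mu)*eV = -9.559e-20 J
Step 3: x = (E-mu)*eV/(kB*T) = -3.384
Step 4: f = 1/(exp(-3.384)+1) = 0.9672

0.9672


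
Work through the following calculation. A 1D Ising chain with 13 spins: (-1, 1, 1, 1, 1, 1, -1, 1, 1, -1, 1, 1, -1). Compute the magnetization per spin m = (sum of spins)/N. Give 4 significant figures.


Step 1: Count up spins (+1): 9, down spins (-1): 4
Step 2: Total magnetization M = 9 - 4 = 5
Step 3: m = M/N = 5/13 = 0.3846

0.3846


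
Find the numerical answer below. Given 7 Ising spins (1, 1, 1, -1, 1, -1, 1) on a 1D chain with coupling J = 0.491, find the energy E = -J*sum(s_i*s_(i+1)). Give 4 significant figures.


Step 1: Nearest-neighbor products: 1, 1, -1, -1, -1, -1
Step 2: Sum of products = -2
Step 3: E = -0.491 * -2 = 0.982

0.982


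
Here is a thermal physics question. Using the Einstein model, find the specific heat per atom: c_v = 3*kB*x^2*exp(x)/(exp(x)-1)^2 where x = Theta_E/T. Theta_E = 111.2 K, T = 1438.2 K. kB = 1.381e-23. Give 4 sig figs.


Step 1: x = Theta_E/T = 111.2/1438.2 = 0.07732
Step 2: x^2 = 0.005978
Step 3: exp(x) = 1.08
Step 4: c_v = 3*1.381e-23*0.005978*1.08/(1.08-1)^2 = 4.141e-23

4.141e-23


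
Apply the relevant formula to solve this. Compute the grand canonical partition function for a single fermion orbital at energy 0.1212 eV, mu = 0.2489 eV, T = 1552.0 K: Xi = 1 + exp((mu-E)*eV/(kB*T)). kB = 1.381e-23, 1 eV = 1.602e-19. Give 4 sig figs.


Step 1: (mu - E) = 0.2489 - 0.1212 = 0.1277 eV
Step 2: x = (mu-E)*eV/(kB*T) = 0.1277*1.602e-19/(1.381e-23*1552.0) = 0.9545
Step 3: exp(x) = 2.597
Step 4: Xi = 1 + 2.597 = 3.597

3.597


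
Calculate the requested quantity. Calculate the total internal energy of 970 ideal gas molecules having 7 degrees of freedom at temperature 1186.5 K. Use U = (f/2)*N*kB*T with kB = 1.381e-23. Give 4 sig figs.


Step 1: f/2 = 7/2 = 3.5
Step 2: N*kB*T = 970*1.381e-23*1186.5 = 1.589e-17
Step 3: U = 3.5 * 1.589e-17 = 5.563e-17 J

5.563e-17


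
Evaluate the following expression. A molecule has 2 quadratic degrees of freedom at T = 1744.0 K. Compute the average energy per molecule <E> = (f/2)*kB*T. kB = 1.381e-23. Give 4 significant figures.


Step 1: f/2 = 2/2 = 1
Step 2: kB*T = 1.381e-23 * 1744.0 = 2.408e-20
Step 3: <E> = 1 * 2.408e-20 = 2.408e-20 J

2.408e-20


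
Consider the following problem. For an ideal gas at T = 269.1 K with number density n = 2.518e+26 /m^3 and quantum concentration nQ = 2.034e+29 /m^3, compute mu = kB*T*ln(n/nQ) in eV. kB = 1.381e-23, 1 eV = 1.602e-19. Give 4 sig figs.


Step 1: n/nQ = 2.518e+26/2.034e+29 = 0.001238
Step 2: ln(n/nQ) = -6.694
Step 3: mu = kB*T*ln(n/nQ) = 3.716e-21*-6.694 = -2.488e-20 J
Step 4: Convert to eV: -2.488e-20/1.602e-19 = -0.1553 eV

-0.1553


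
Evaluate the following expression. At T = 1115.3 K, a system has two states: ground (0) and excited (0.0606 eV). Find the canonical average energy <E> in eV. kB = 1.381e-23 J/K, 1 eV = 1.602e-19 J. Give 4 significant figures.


Step 1: beta*E = 0.0606*1.602e-19/(1.381e-23*1115.3) = 0.6303
Step 2: exp(-beta*E) = 0.5324
Step 3: <E> = 0.0606*0.5324/(1+0.5324) = 0.02105 eV

0.02105


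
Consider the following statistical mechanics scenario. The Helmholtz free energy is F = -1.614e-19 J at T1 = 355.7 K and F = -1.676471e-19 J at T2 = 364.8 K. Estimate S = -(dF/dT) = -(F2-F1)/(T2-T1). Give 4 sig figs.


Step 1: dF = F2 - F1 = -1.676471e-19 - (-1.614e-19) = -6.2471e-21 J
Step 2: dT = T2 - T1 = 364.8 - 355.7 = 9.1 K
Step 3: S = -dF/dT = -(-6.2471e-21)/9.1 = 6.865e-22 J/K

6.865e-22


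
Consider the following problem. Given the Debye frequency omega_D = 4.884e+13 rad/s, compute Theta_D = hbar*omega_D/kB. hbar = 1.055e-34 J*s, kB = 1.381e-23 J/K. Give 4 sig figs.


Step 1: hbar*omega_D = 1.055e-34 * 4.884e+13 = 5.153e-21 J
Step 2: Theta_D = 5.153e-21 / 1.381e-23
Step 3: Theta_D = 373.1 K

373.1


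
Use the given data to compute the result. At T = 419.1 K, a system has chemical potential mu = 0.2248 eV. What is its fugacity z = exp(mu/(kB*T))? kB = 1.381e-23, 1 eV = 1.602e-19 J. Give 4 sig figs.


Step 1: Convert mu to Joules: 0.2248*1.602e-19 = 3.601e-20 J
Step 2: kB*T = 1.381e-23*419.1 = 5.788e-21 J
Step 3: mu/(kB*T) = 6.222
Step 4: z = exp(6.222) = 503.8

503.8


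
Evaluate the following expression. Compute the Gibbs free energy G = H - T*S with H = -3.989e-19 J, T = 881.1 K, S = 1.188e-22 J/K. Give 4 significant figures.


Step 1: T*S = 881.1 * 1.188e-22 = 1.047e-19 J
Step 2: G = H - T*S = -3.989e-19 - 1.047e-19
Step 3: G = -5.036e-19 J

-5.036e-19


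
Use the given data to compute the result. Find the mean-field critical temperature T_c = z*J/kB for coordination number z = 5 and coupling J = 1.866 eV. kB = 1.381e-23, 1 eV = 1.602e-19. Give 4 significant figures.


Step 1: z*J = 5*1.866 = 9.33 eV
Step 2: Convert to Joules: 9.33*1.602e-19 = 1.495e-18 J
Step 3: T_c = 1.495e-18 / 1.381e-23 = 1.082e+05 K

1.082e+05


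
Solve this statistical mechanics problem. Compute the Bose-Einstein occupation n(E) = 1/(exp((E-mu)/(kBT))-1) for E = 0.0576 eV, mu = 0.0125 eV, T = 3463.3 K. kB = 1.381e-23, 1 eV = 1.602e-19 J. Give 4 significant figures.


Step 1: (E - mu) = 0.0451 eV
Step 2: x = (E-mu)*eV/(kB*T) = 0.0451*1.602e-19/(1.381e-23*3463.3) = 0.1511
Step 3: exp(x) = 1.163
Step 4: n = 1/(exp(x)-1) = 6.132

6.132


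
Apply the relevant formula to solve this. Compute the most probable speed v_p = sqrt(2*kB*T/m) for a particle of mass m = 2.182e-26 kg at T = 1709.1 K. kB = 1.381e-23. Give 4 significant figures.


Step 1: Numerator = 2*kB*T = 2*1.381e-23*1709.1 = 4.721e-20
Step 2: Ratio = 4.721e-20 / 2.182e-26 = 2.163e+06
Step 3: v_p = sqrt(2.163e+06) = 1471 m/s

1471


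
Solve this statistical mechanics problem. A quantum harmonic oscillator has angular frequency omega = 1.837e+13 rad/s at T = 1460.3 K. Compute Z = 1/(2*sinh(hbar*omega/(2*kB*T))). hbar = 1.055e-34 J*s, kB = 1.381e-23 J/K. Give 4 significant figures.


Step 1: Compute x = hbar*omega/(kB*T) = 1.055e-34*1.837e+13/(1.381e-23*1460.3) = 0.0961
Step 2: x/2 = 0.04805
Step 3: sinh(x/2) = 0.04807
Step 4: Z = 1/(2*0.04807) = 10.4

10.4


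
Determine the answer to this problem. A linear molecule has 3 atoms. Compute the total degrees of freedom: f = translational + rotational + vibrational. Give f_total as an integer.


Step 1: Translational DOF = 3
Step 2: Rotational DOF (linear) = 2
Step 3: Vibrational DOF = 3*3 - 5 = 4
Step 4: Total = 3 + 2 + 4 = 9

9


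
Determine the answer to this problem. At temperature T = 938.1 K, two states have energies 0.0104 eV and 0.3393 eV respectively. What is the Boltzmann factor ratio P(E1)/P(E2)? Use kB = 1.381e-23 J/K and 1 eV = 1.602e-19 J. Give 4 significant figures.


Step 1: Compute energy difference dE = E1 - E2 = 0.0104 - 0.3393 = -0.3289 eV
Step 2: Convert to Joules: dE_J = -0.3289 * 1.602e-19 = -5.269e-20 J
Step 3: Compute exponent = -dE_J / (kB * T) = -(-5.269e-20) / (1.381e-23 * 938.1) = 4.067
Step 4: P(E1)/P(E2) = exp(4.067) = 58.39

58.39


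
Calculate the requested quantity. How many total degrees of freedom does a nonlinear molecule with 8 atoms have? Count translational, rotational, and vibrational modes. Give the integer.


Step 1: Translational DOF = 3
Step 2: Rotational DOF (nonlinear) = 3
Step 3: Vibrational DOF = 3*8 - 6 = 18
Step 4: Total = 3 + 3 + 18 = 24

24


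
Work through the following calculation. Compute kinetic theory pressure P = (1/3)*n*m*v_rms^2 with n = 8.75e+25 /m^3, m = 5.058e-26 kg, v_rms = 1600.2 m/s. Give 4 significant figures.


Step 1: v_rms^2 = 1600.2^2 = 2.561e+06
Step 2: n*m = 8.75e+25*5.058e-26 = 4.426
Step 3: P = (1/3)*4.426*2.561e+06 = 3.778e+06 Pa

3.778e+06


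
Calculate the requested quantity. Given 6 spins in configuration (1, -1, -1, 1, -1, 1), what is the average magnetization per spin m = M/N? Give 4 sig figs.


Step 1: Count up spins (+1): 3, down spins (-1): 3
Step 2: Total magnetization M = 3 - 3 = 0
Step 3: m = M/N = 0/6 = 0

0


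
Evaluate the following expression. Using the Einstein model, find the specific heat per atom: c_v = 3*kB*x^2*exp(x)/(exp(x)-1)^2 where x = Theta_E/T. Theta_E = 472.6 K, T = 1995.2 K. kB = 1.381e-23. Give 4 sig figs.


Step 1: x = Theta_E/T = 472.6/1995.2 = 0.2369
Step 2: x^2 = 0.05611
Step 3: exp(x) = 1.267
Step 4: c_v = 3*1.381e-23*0.05611*1.267/(1.267-1)^2 = 4.124e-23

4.124e-23


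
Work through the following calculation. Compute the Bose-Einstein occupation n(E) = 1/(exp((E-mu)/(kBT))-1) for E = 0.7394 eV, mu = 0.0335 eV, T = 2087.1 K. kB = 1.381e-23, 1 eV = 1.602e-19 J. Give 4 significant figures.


Step 1: (E - mu) = 0.7059 eV
Step 2: x = (E-mu)*eV/(kB*T) = 0.7059*1.602e-19/(1.381e-23*2087.1) = 3.923
Step 3: exp(x) = 50.57
Step 4: n = 1/(exp(x)-1) = 0.02017

0.02017


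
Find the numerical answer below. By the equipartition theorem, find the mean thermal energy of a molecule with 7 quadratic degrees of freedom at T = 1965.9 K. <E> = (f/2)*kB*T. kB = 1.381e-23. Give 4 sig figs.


Step 1: f/2 = 7/2 = 3.5
Step 2: kB*T = 1.381e-23 * 1965.9 = 2.715e-20
Step 3: <E> = 3.5 * 2.715e-20 = 9.502e-20 J

9.502e-20


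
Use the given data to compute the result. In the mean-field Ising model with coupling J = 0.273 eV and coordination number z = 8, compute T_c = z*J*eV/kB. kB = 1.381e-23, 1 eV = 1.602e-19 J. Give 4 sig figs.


Step 1: z*J = 8*0.273 = 2.184 eV
Step 2: Convert to Joules: 2.184*1.602e-19 = 3.499e-19 J
Step 3: T_c = 3.499e-19 / 1.381e-23 = 2.534e+04 K

2.534e+04


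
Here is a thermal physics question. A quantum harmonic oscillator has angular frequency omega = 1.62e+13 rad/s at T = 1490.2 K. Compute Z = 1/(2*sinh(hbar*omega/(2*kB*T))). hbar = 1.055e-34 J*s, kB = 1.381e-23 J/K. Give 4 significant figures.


Step 1: Compute x = hbar*omega/(kB*T) = 1.055e-34*1.62e+13/(1.381e-23*1490.2) = 0.08305
Step 2: x/2 = 0.04152
Step 3: sinh(x/2) = 0.04154
Step 4: Z = 1/(2*0.04154) = 12.04

12.04


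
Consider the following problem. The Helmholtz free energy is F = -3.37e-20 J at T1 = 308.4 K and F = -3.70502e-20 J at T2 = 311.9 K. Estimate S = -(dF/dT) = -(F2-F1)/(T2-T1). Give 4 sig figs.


Step 1: dF = F2 - F1 = -3.70502e-20 - (-3.37e-20) = -3.3502e-21 J
Step 2: dT = T2 - T1 = 311.9 - 308.4 = 3.5 K
Step 3: S = -dF/dT = -(-3.3502e-21)/3.5 = 9.572e-22 J/K

9.572e-22


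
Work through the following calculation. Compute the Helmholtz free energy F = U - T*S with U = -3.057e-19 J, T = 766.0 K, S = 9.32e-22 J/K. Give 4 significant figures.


Step 1: T*S = 766.0 * 9.32e-22 = 7.139e-19 J
Step 2: F = U - T*S = -3.057e-19 - 7.139e-19
Step 3: F = -1.02e-18 J

-1.02e-18


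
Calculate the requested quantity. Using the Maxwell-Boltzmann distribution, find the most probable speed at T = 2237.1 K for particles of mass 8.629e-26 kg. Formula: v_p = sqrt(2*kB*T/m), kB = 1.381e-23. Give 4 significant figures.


Step 1: Numerator = 2*kB*T = 2*1.381e-23*2237.1 = 6.179e-20
Step 2: Ratio = 6.179e-20 / 8.629e-26 = 7.161e+05
Step 3: v_p = sqrt(7.161e+05) = 846.2 m/s

846.2


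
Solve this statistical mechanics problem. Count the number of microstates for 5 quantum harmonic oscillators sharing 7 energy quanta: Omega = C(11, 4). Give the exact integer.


Step 1: Use binomial coefficient C(11, 4)
Step 2: Numerator = 11! / 7!
Step 3: Denominator = 4!
Step 4: Omega = 330

330


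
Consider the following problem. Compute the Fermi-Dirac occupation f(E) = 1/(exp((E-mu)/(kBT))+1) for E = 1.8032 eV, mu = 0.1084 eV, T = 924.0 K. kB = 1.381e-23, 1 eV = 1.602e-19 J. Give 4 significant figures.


Step 1: (E - mu) = 1.8032 - 0.1084 = 1.695 eV
Step 2: Convert: (E-mu)*eV = 2.715e-19 J
Step 3: x = (E-mu)*eV/(kB*T) = 21.28
Step 4: f = 1/(exp(21.28)+1) = 5.747e-10

5.747e-10


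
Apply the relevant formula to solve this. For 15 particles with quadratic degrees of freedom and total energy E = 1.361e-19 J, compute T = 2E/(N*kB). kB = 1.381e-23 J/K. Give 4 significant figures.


Step 1: Numerator = 2*E = 2*1.361e-19 = 2.722e-19 J
Step 2: Denominator = N*kB = 15*1.381e-23 = 2.071e-22
Step 3: T = 2.722e-19 / 2.071e-22 = 1314 K

1314


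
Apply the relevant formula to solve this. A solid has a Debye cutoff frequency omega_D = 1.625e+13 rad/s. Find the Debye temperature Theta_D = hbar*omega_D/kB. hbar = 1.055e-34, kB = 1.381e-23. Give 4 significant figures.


Step 1: hbar*omega_D = 1.055e-34 * 1.625e+13 = 1.714e-21 J
Step 2: Theta_D = 1.714e-21 / 1.381e-23
Step 3: Theta_D = 124.1 K

124.1


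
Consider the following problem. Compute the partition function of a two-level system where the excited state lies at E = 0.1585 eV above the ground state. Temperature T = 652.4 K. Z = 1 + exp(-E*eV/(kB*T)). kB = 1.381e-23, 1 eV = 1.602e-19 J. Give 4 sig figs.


Step 1: Compute beta*E = E*eV/(kB*T) = 0.1585*1.602e-19/(1.381e-23*652.4) = 2.818
Step 2: exp(-beta*E) = exp(-2.818) = 0.05971
Step 3: Z = 1 + 0.05971 = 1.06

1.06


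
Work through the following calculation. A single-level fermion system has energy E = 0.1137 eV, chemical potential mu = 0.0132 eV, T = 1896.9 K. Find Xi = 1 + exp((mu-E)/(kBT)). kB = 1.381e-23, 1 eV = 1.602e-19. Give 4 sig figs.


Step 1: (mu - E) = 0.0132 - 0.1137 = -0.1005 eV
Step 2: x = (mu-E)*eV/(kB*T) = -0.1005*1.602e-19/(1.381e-23*1896.9) = -0.6146
Step 3: exp(x) = 0.5409
Step 4: Xi = 1 + 0.5409 = 1.541

1.541


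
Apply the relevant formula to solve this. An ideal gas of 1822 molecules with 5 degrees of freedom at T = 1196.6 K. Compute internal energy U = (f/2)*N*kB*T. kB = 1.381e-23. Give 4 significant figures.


Step 1: f/2 = 5/2 = 2.5
Step 2: N*kB*T = 1822*1.381e-23*1196.6 = 3.011e-17
Step 3: U = 2.5 * 3.011e-17 = 7.527e-17 J

7.527e-17


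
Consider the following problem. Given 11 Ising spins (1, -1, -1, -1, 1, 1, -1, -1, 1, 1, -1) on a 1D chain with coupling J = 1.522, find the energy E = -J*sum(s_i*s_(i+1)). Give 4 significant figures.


Step 1: Nearest-neighbor products: -1, 1, 1, -1, 1, -1, 1, -1, 1, -1
Step 2: Sum of products = 0
Step 3: E = -1.522 * 0 = 0

0


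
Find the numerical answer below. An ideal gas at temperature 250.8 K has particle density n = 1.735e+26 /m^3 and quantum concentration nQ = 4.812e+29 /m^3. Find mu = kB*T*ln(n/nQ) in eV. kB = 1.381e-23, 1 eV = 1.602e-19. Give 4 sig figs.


Step 1: n/nQ = 1.735e+26/4.812e+29 = 0.0003606
Step 2: ln(n/nQ) = -7.928
Step 3: mu = kB*T*ln(n/nQ) = 3.464e-21*-7.928 = -2.746e-20 J
Step 4: Convert to eV: -2.746e-20/1.602e-19 = -0.1714 eV

-0.1714


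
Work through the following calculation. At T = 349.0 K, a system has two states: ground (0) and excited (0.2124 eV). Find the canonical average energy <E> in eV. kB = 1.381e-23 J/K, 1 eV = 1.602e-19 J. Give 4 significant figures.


Step 1: beta*E = 0.2124*1.602e-19/(1.381e-23*349.0) = 7.06
Step 2: exp(-beta*E) = 0.0008589
Step 3: <E> = 0.2124*0.0008589/(1+0.0008589) = 0.0001823 eV

0.0001823


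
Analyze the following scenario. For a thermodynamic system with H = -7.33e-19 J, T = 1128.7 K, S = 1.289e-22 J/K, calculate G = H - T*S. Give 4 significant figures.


Step 1: T*S = 1128.7 * 1.289e-22 = 1.455e-19 J
Step 2: G = H - T*S = -7.33e-19 - 1.455e-19
Step 3: G = -8.785e-19 J

-8.785e-19


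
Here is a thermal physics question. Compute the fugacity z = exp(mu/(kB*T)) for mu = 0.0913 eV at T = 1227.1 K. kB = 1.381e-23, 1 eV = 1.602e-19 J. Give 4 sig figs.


Step 1: Convert mu to Joules: 0.0913*1.602e-19 = 1.463e-20 J
Step 2: kB*T = 1.381e-23*1227.1 = 1.695e-20 J
Step 3: mu/(kB*T) = 0.8631
Step 4: z = exp(0.8631) = 2.37

2.37


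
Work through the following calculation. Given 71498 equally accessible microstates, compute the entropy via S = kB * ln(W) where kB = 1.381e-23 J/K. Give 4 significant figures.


Step 1: ln(W) = ln(71498) = 11.18
Step 2: S = kB * ln(W) = 1.381e-23 * 11.18
Step 3: S = 1.544e-22 J/K

1.544e-22


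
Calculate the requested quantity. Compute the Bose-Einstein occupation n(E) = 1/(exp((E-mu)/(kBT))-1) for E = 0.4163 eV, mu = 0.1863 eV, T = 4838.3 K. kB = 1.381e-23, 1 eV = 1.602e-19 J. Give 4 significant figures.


Step 1: (E - mu) = 0.23 eV
Step 2: x = (E-mu)*eV/(kB*T) = 0.23*1.602e-19/(1.381e-23*4838.3) = 0.5514
Step 3: exp(x) = 1.736
Step 4: n = 1/(exp(x)-1) = 1.359

1.359


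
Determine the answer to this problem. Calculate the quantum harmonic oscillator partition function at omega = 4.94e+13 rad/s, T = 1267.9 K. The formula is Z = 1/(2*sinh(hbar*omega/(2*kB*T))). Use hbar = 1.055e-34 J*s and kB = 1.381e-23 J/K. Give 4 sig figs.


Step 1: Compute x = hbar*omega/(kB*T) = 1.055e-34*4.94e+13/(1.381e-23*1267.9) = 0.2976
Step 2: x/2 = 0.1488
Step 3: sinh(x/2) = 0.1494
Step 4: Z = 1/(2*0.1494) = 3.347

3.347


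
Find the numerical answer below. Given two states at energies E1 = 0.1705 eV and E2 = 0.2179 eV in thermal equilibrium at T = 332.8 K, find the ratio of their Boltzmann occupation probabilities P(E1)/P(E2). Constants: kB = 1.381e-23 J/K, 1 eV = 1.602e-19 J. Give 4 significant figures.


Step 1: Compute energy difference dE = E1 - E2 = 0.1705 - 0.2179 = -0.0474 eV
Step 2: Convert to Joules: dE_J = -0.0474 * 1.602e-19 = -7.593e-21 J
Step 3: Compute exponent = -dE_J / (kB * T) = -(-7.593e-21) / (1.381e-23 * 332.8) = 1.652
Step 4: P(E1)/P(E2) = exp(1.652) = 5.218

5.218


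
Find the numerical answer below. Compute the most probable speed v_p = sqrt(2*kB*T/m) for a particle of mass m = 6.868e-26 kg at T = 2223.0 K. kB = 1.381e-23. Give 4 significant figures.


Step 1: Numerator = 2*kB*T = 2*1.381e-23*2223.0 = 6.14e-20
Step 2: Ratio = 6.14e-20 / 6.868e-26 = 8.94e+05
Step 3: v_p = sqrt(8.94e+05) = 945.5 m/s

945.5


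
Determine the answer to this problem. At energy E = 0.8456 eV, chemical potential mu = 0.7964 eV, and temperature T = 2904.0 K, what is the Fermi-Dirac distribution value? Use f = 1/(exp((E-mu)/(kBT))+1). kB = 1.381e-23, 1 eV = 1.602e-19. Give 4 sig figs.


Step 1: (E - mu) = 0.8456 - 0.7964 = 0.0492 eV
Step 2: Convert: (E-mu)*eV = 7.882e-21 J
Step 3: x = (E-mu)*eV/(kB*T) = 0.1965
Step 4: f = 1/(exp(0.1965)+1) = 0.451

0.451


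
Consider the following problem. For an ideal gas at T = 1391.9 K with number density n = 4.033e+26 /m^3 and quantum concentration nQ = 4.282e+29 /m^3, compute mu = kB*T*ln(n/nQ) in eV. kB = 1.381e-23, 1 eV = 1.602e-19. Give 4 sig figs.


Step 1: n/nQ = 4.033e+26/4.282e+29 = 0.0009418
Step 2: ln(n/nQ) = -6.968
Step 3: mu = kB*T*ln(n/nQ) = 1.922e-20*-6.968 = -1.339e-19 J
Step 4: Convert to eV: -1.339e-19/1.602e-19 = -0.836 eV

-0.836


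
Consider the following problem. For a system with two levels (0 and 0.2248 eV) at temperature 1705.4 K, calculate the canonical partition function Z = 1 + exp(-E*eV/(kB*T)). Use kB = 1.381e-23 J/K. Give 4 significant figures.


Step 1: Compute beta*E = E*eV/(kB*T) = 0.2248*1.602e-19/(1.381e-23*1705.4) = 1.529
Step 2: exp(-beta*E) = exp(-1.529) = 0.2167
Step 3: Z = 1 + 0.2167 = 1.217

1.217


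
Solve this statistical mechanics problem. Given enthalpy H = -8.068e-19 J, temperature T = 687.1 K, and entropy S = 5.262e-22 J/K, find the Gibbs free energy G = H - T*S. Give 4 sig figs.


Step 1: T*S = 687.1 * 5.262e-22 = 3.616e-19 J
Step 2: G = H - T*S = -8.068e-19 - 3.616e-19
Step 3: G = -1.168e-18 J

-1.168e-18


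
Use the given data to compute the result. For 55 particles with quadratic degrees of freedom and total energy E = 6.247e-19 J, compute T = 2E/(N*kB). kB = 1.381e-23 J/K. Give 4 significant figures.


Step 1: Numerator = 2*E = 2*6.247e-19 = 1.249e-18 J
Step 2: Denominator = N*kB = 55*1.381e-23 = 7.595e-22
Step 3: T = 1.249e-18 / 7.595e-22 = 1645 K

1645


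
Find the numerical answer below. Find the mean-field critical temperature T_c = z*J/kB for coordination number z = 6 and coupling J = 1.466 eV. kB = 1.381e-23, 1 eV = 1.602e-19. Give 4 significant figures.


Step 1: z*J = 6*1.466 = 8.796 eV
Step 2: Convert to Joules: 8.796*1.602e-19 = 1.409e-18 J
Step 3: T_c = 1.409e-18 / 1.381e-23 = 1.02e+05 K

1.02e+05


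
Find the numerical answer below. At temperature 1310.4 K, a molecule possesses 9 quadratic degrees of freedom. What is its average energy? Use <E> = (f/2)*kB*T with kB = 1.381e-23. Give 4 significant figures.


Step 1: f/2 = 9/2 = 4.5
Step 2: kB*T = 1.381e-23 * 1310.4 = 1.81e-20
Step 3: <E> = 4.5 * 1.81e-20 = 8.143e-20 J

8.143e-20


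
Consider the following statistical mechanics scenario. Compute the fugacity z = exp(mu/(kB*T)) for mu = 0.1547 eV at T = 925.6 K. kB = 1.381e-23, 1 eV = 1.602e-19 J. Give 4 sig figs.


Step 1: Convert mu to Joules: 0.1547*1.602e-19 = 2.478e-20 J
Step 2: kB*T = 1.381e-23*925.6 = 1.278e-20 J
Step 3: mu/(kB*T) = 1.939
Step 4: z = exp(1.939) = 6.95

6.95


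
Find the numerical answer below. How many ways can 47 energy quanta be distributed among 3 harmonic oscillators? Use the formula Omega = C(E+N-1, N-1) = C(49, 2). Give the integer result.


Step 1: Use binomial coefficient C(49, 2)
Step 2: Numerator = 49! / 47!
Step 3: Denominator = 2!
Step 4: Omega = 1176

1176


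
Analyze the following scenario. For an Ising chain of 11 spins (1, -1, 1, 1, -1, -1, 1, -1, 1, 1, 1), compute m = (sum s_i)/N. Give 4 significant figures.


Step 1: Count up spins (+1): 7, down spins (-1): 4
Step 2: Total magnetization M = 7 - 4 = 3
Step 3: m = M/N = 3/11 = 0.2727

0.2727


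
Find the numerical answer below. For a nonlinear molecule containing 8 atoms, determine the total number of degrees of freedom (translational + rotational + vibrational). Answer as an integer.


Step 1: Translational DOF = 3
Step 2: Rotational DOF (nonlinear) = 3
Step 3: Vibrational DOF = 3*8 - 6 = 18
Step 4: Total = 3 + 3 + 18 = 24

24


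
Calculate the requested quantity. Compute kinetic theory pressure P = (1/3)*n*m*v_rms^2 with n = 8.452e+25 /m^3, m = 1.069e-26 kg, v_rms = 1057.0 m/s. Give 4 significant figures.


Step 1: v_rms^2 = 1057.0^2 = 1.117e+06
Step 2: n*m = 8.452e+25*1.069e-26 = 0.9035
Step 3: P = (1/3)*0.9035*1.117e+06 = 3.365e+05 Pa

3.365e+05


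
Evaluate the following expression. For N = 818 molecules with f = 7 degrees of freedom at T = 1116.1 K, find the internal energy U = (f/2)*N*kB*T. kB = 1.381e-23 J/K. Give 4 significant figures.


Step 1: f/2 = 7/2 = 3.5
Step 2: N*kB*T = 818*1.381e-23*1116.1 = 1.261e-17
Step 3: U = 3.5 * 1.261e-17 = 4.413e-17 J

4.413e-17


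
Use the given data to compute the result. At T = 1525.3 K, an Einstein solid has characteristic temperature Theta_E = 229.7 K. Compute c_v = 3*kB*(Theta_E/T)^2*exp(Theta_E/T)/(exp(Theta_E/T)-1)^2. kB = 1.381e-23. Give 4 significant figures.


Step 1: x = Theta_E/T = 229.7/1525.3 = 0.1506
Step 2: x^2 = 0.02268
Step 3: exp(x) = 1.163
Step 4: c_v = 3*1.381e-23*0.02268*1.163/(1.163-1)^2 = 4.135e-23

4.135e-23


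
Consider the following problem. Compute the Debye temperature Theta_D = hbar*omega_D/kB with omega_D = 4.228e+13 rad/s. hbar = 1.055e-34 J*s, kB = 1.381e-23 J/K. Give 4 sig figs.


Step 1: hbar*omega_D = 1.055e-34 * 4.228e+13 = 4.461e-21 J
Step 2: Theta_D = 4.461e-21 / 1.381e-23
Step 3: Theta_D = 323 K

323


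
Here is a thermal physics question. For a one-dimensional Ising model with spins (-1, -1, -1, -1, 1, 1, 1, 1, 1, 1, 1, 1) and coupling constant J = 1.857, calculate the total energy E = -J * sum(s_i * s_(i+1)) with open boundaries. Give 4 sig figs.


Step 1: Nearest-neighbor products: 1, 1, 1, -1, 1, 1, 1, 1, 1, 1, 1
Step 2: Sum of products = 9
Step 3: E = -1.857 * 9 = -16.71

-16.71


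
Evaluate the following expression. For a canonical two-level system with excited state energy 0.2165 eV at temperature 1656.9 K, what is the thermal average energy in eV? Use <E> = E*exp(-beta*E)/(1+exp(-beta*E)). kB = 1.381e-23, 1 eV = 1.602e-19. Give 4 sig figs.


Step 1: beta*E = 0.2165*1.602e-19/(1.381e-23*1656.9) = 1.516
Step 2: exp(-beta*E) = 0.2196
Step 3: <E> = 0.2165*0.2196/(1+0.2196) = 0.03899 eV

0.03899


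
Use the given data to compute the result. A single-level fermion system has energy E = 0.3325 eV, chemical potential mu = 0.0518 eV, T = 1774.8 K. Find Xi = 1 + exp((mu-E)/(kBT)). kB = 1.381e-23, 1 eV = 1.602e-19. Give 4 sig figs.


Step 1: (mu - E) = 0.0518 - 0.3325 = -0.2807 eV
Step 2: x = (mu-E)*eV/(kB*T) = -0.2807*1.602e-19/(1.381e-23*1774.8) = -1.835
Step 3: exp(x) = 0.1597
Step 4: Xi = 1 + 0.1597 = 1.16

1.16


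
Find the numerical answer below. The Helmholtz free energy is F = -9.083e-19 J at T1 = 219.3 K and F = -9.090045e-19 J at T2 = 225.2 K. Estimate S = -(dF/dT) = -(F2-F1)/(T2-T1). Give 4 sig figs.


Step 1: dF = F2 - F1 = -9.090045e-19 - (-9.083e-19) = -7.045e-22 J
Step 2: dT = T2 - T1 = 225.2 - 219.3 = 5.9 K
Step 3: S = -dF/dT = -(-7.045e-22)/5.9 = 1.194e-22 J/K

1.194e-22


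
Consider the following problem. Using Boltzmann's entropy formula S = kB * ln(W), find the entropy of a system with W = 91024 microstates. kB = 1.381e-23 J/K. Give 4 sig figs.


Step 1: ln(W) = ln(91024) = 11.42
Step 2: S = kB * ln(W) = 1.381e-23 * 11.42
Step 3: S = 1.577e-22 J/K

1.577e-22


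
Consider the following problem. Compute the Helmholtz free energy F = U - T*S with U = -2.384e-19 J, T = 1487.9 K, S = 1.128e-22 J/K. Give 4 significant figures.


Step 1: T*S = 1487.9 * 1.128e-22 = 1.678e-19 J
Step 2: F = U - T*S = -2.384e-19 - 1.678e-19
Step 3: F = -4.062e-19 J

-4.062e-19


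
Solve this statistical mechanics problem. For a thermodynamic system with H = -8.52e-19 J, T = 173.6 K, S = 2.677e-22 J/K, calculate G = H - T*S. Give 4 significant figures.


Step 1: T*S = 173.6 * 2.677e-22 = 4.647e-20 J
Step 2: G = H - T*S = -8.52e-19 - 4.647e-20
Step 3: G = -8.985e-19 J

-8.985e-19


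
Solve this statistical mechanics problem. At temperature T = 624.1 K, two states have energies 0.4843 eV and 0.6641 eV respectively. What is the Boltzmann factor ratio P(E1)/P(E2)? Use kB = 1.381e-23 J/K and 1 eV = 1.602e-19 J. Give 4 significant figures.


Step 1: Compute energy difference dE = E1 - E2 = 0.4843 - 0.6641 = -0.1798 eV
Step 2: Convert to Joules: dE_J = -0.1798 * 1.602e-19 = -2.88e-20 J
Step 3: Compute exponent = -dE_J / (kB * T) = -(-2.88e-20) / (1.381e-23 * 624.1) = 3.342
Step 4: P(E1)/P(E2) = exp(3.342) = 28.28

28.28


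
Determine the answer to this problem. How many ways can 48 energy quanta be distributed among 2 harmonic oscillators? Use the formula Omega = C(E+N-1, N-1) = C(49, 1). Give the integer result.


Step 1: Use binomial coefficient C(49, 1)
Step 2: Numerator = 49! / 48!
Step 3: Denominator = 1!
Step 4: Omega = 49

49


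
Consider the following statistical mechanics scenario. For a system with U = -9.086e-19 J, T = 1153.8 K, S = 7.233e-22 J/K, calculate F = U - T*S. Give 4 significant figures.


Step 1: T*S = 1153.8 * 7.233e-22 = 8.345e-19 J
Step 2: F = U - T*S = -9.086e-19 - 8.345e-19
Step 3: F = -1.743e-18 J

-1.743e-18


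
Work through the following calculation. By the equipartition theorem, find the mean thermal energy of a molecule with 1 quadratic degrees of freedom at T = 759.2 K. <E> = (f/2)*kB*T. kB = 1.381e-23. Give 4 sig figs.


Step 1: f/2 = 1/2 = 0.5
Step 2: kB*T = 1.381e-23 * 759.2 = 1.048e-20
Step 3: <E> = 0.5 * 1.048e-20 = 5.242e-21 J

5.242e-21


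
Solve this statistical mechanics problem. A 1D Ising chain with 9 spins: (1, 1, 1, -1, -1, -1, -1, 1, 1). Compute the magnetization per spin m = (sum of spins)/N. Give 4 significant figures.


Step 1: Count up spins (+1): 5, down spins (-1): 4
Step 2: Total magnetization M = 5 - 4 = 1
Step 3: m = M/N = 1/9 = 0.1111

0.1111


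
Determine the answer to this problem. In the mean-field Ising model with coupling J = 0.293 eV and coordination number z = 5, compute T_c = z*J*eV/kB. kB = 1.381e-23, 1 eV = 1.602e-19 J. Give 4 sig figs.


Step 1: z*J = 5*0.293 = 1.465 eV
Step 2: Convert to Joules: 1.465*1.602e-19 = 2.347e-19 J
Step 3: T_c = 2.347e-19 / 1.381e-23 = 1.699e+04 K

1.699e+04


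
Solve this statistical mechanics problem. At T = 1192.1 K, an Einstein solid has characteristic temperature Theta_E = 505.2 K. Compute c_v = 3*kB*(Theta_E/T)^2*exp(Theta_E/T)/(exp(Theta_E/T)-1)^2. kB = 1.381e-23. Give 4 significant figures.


Step 1: x = Theta_E/T = 505.2/1192.1 = 0.4238
Step 2: x^2 = 0.1796
Step 3: exp(x) = 1.528
Step 4: c_v = 3*1.381e-23*0.1796*1.528/(1.528-1)^2 = 4.082e-23

4.082e-23


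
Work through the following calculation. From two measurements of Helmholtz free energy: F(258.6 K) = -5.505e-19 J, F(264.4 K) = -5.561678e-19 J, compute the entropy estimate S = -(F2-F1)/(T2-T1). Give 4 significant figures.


Step 1: dF = F2 - F1 = -5.561678e-19 - (-5.505e-19) = -5.6678e-21 J
Step 2: dT = T2 - T1 = 264.4 - 258.6 = 5.8 K
Step 3: S = -dF/dT = -(-5.6678e-21)/5.8 = 9.772e-22 J/K

9.772e-22


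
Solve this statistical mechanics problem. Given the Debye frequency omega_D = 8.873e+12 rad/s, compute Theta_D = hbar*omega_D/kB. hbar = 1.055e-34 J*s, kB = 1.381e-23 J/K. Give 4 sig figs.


Step 1: hbar*omega_D = 1.055e-34 * 8.873e+12 = 9.361e-22 J
Step 2: Theta_D = 9.361e-22 / 1.381e-23
Step 3: Theta_D = 67.78 K

67.78


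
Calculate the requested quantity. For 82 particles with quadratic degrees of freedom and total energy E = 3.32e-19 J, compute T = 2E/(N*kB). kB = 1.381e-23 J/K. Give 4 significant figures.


Step 1: Numerator = 2*E = 2*3.32e-19 = 6.64e-19 J
Step 2: Denominator = N*kB = 82*1.381e-23 = 1.132e-21
Step 3: T = 6.64e-19 / 1.132e-21 = 586.4 K

586.4


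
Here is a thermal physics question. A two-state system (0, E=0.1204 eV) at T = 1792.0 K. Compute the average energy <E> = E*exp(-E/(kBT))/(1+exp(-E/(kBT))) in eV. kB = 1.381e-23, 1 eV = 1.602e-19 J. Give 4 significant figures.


Step 1: beta*E = 0.1204*1.602e-19/(1.381e-23*1792.0) = 0.7794
Step 2: exp(-beta*E) = 0.4587
Step 3: <E> = 0.1204*0.4587/(1+0.4587) = 0.03786 eV

0.03786


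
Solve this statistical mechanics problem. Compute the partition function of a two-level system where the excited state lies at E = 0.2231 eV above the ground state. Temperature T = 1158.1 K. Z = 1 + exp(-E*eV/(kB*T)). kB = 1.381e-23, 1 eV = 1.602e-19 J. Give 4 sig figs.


Step 1: Compute beta*E = E*eV/(kB*T) = 0.2231*1.602e-19/(1.381e-23*1158.1) = 2.235
Step 2: exp(-beta*E) = exp(-2.235) = 0.107
Step 3: Z = 1 + 0.107 = 1.107

1.107


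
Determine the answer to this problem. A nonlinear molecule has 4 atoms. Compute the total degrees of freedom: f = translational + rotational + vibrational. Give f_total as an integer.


Step 1: Translational DOF = 3
Step 2: Rotational DOF (nonlinear) = 3
Step 3: Vibrational DOF = 3*4 - 6 = 6
Step 4: Total = 3 + 3 + 6 = 12

12


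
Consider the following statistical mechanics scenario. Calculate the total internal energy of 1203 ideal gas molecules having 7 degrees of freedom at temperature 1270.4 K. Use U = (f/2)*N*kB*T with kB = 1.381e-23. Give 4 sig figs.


Step 1: f/2 = 7/2 = 3.5
Step 2: N*kB*T = 1203*1.381e-23*1270.4 = 2.111e-17
Step 3: U = 3.5 * 2.111e-17 = 7.387e-17 J

7.387e-17


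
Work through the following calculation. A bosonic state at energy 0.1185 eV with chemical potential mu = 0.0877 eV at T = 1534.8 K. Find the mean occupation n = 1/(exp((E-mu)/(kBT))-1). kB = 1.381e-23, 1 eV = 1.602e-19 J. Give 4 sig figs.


Step 1: (E - mu) = 0.0308 eV
Step 2: x = (E-mu)*eV/(kB*T) = 0.0308*1.602e-19/(1.381e-23*1534.8) = 0.2328
Step 3: exp(x) = 1.262
Step 4: n = 1/(exp(x)-1) = 3.815

3.815


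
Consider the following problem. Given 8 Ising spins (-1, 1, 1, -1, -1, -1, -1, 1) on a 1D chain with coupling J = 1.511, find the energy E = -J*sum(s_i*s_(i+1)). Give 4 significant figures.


Step 1: Nearest-neighbor products: -1, 1, -1, 1, 1, 1, -1
Step 2: Sum of products = 1
Step 3: E = -1.511 * 1 = -1.511

-1.511


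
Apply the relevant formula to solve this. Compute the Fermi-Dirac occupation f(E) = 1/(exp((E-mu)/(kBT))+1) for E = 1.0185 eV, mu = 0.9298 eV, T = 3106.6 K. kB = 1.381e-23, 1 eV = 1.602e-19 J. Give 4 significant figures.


Step 1: (E - mu) = 1.0185 - 0.9298 = 0.0887 eV
Step 2: Convert: (E-mu)*eV = 1.421e-20 J
Step 3: x = (E-mu)*eV/(kB*T) = 0.3312
Step 4: f = 1/(exp(0.3312)+1) = 0.4179

0.4179


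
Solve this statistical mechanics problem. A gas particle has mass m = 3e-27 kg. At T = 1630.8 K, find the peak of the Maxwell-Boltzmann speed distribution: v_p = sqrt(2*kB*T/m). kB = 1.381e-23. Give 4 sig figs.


Step 1: Numerator = 2*kB*T = 2*1.381e-23*1630.8 = 4.504e-20
Step 2: Ratio = 4.504e-20 / 3e-27 = 1.501e+07
Step 3: v_p = sqrt(1.501e+07) = 3875 m/s

3875


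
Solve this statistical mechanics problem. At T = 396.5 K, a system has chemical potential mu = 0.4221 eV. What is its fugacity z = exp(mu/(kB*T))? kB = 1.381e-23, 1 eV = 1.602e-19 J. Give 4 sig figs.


Step 1: Convert mu to Joules: 0.4221*1.602e-19 = 6.762e-20 J
Step 2: kB*T = 1.381e-23*396.5 = 5.476e-21 J
Step 3: mu/(kB*T) = 12.35
Step 4: z = exp(12.35) = 2.308e+05

2.308e+05


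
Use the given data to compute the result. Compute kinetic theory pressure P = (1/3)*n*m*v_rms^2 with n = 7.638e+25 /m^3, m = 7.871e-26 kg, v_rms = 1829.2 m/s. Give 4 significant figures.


Step 1: v_rms^2 = 1829.2^2 = 3.346e+06
Step 2: n*m = 7.638e+25*7.871e-26 = 6.012
Step 3: P = (1/3)*6.012*3.346e+06 = 6.705e+06 Pa

6.705e+06


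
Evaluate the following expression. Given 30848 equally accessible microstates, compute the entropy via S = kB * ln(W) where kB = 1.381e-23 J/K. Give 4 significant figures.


Step 1: ln(W) = ln(30848) = 10.34
Step 2: S = kB * ln(W) = 1.381e-23 * 10.34
Step 3: S = 1.428e-22 J/K

1.428e-22


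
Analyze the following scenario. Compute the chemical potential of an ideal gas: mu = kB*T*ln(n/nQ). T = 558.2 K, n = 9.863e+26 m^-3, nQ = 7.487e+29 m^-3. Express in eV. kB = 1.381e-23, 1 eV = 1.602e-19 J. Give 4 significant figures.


Step 1: n/nQ = 9.863e+26/7.487e+29 = 0.001317
Step 2: ln(n/nQ) = -6.632
Step 3: mu = kB*T*ln(n/nQ) = 7.709e-21*-6.632 = -5.113e-20 J
Step 4: Convert to eV: -5.113e-20/1.602e-19 = -0.3191 eV

-0.3191


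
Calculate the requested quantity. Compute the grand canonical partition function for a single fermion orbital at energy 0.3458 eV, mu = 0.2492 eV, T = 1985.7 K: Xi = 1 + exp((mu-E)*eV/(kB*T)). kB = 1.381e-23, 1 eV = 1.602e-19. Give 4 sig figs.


Step 1: (mu - E) = 0.2492 - 0.3458 = -0.0966 eV
Step 2: x = (mu-E)*eV/(kB*T) = -0.0966*1.602e-19/(1.381e-23*1985.7) = -0.5643
Step 3: exp(x) = 0.5687
Step 4: Xi = 1 + 0.5687 = 1.569

1.569


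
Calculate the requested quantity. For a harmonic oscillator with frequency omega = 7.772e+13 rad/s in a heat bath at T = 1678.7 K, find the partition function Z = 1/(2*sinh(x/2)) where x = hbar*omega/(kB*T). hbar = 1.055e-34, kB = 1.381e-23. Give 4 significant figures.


Step 1: Compute x = hbar*omega/(kB*T) = 1.055e-34*7.772e+13/(1.381e-23*1678.7) = 0.3537
Step 2: x/2 = 0.1768
Step 3: sinh(x/2) = 0.1778
Step 4: Z = 1/(2*0.1778) = 2.813

2.813


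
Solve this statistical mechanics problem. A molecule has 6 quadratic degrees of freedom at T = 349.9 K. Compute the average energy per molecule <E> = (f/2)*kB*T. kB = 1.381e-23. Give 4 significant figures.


Step 1: f/2 = 6/2 = 3
Step 2: kB*T = 1.381e-23 * 349.9 = 4.832e-21
Step 3: <E> = 3 * 4.832e-21 = 1.45e-20 J

1.45e-20


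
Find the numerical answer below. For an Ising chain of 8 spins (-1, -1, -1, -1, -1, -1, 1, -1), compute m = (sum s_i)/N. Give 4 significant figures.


Step 1: Count up spins (+1): 1, down spins (-1): 7
Step 2: Total magnetization M = 1 - 7 = -6
Step 3: m = M/N = -6/8 = -0.75

-0.75


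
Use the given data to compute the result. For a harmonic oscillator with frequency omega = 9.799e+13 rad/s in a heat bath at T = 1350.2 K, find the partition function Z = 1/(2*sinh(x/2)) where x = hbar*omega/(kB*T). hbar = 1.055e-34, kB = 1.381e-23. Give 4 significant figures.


Step 1: Compute x = hbar*omega/(kB*T) = 1.055e-34*9.799e+13/(1.381e-23*1350.2) = 0.5544
Step 2: x/2 = 0.2772
Step 3: sinh(x/2) = 0.2808
Step 4: Z = 1/(2*0.2808) = 1.781

1.781


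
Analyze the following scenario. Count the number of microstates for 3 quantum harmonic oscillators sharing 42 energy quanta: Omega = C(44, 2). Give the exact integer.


Step 1: Use binomial coefficient C(44, 2)
Step 2: Numerator = 44! / 42!
Step 3: Denominator = 2!
Step 4: Omega = 946

946


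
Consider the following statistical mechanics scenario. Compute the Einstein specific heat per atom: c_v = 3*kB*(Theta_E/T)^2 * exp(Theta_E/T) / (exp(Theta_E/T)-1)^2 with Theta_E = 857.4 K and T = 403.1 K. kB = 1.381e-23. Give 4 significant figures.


Step 1: x = Theta_E/T = 857.4/403.1 = 2.127
Step 2: x^2 = 4.524
Step 3: exp(x) = 8.39
Step 4: c_v = 3*1.381e-23*4.524*8.39/(8.39-1)^2 = 2.88e-23

2.88e-23


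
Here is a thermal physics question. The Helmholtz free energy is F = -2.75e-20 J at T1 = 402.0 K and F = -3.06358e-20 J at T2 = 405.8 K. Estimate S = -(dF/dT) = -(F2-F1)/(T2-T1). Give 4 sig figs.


Step 1: dF = F2 - F1 = -3.06358e-20 - (-2.75e-20) = -3.1358e-21 J
Step 2: dT = T2 - T1 = 405.8 - 402.0 = 3.8 K
Step 3: S = -dF/dT = -(-3.1358e-21)/3.8 = 8.252e-22 J/K

8.252e-22


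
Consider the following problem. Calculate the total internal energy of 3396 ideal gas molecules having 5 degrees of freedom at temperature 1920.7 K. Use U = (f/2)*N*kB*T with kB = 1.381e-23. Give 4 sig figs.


Step 1: f/2 = 5/2 = 2.5
Step 2: N*kB*T = 3396*1.381e-23*1920.7 = 9.008e-17
Step 3: U = 2.5 * 9.008e-17 = 2.252e-16 J

2.252e-16


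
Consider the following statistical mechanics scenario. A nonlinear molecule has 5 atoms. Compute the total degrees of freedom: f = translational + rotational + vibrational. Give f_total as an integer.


Step 1: Translational DOF = 3
Step 2: Rotational DOF (nonlinear) = 3
Step 3: Vibrational DOF = 3*5 - 6 = 9
Step 4: Total = 3 + 3 + 9 = 15

15


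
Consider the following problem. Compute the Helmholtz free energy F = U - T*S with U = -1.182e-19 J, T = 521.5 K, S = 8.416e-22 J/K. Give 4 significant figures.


Step 1: T*S = 521.5 * 8.416e-22 = 4.389e-19 J
Step 2: F = U - T*S = -1.182e-19 - 4.389e-19
Step 3: F = -5.571e-19 J

-5.571e-19


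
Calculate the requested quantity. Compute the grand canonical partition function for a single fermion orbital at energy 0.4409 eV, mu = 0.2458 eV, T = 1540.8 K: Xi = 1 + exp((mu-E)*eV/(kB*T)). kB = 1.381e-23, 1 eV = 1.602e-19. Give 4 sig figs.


Step 1: (mu - E) = 0.2458 - 0.4409 = -0.1951 eV
Step 2: x = (mu-E)*eV/(kB*T) = -0.1951*1.602e-19/(1.381e-23*1540.8) = -1.469
Step 3: exp(x) = 0.2302
Step 4: Xi = 1 + 0.2302 = 1.23

1.23


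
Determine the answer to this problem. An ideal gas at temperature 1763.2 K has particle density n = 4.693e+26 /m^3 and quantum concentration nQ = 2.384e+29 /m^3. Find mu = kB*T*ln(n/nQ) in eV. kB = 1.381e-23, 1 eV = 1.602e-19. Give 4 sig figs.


Step 1: n/nQ = 4.693e+26/2.384e+29 = 0.001969
Step 2: ln(n/nQ) = -6.23
Step 3: mu = kB*T*ln(n/nQ) = 2.435e-20*-6.23 = -1.517e-19 J
Step 4: Convert to eV: -1.517e-19/1.602e-19 = -0.947 eV

-0.947


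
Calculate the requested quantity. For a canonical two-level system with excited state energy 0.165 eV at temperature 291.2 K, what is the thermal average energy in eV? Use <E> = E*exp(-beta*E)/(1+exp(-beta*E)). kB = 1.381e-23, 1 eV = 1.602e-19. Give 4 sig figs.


Step 1: beta*E = 0.165*1.602e-19/(1.381e-23*291.2) = 6.573
Step 2: exp(-beta*E) = 0.001398
Step 3: <E> = 0.165*0.001398/(1+0.001398) = 0.0002303 eV

0.0002303


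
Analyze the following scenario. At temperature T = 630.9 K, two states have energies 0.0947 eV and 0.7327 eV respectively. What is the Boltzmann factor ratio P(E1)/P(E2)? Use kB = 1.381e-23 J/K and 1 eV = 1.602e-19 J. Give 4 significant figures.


Step 1: Compute energy difference dE = E1 - E2 = 0.0947 - 0.7327 = -0.638 eV
Step 2: Convert to Joules: dE_J = -0.638 * 1.602e-19 = -1.022e-19 J
Step 3: Compute exponent = -dE_J / (kB * T) = -(-1.022e-19) / (1.381e-23 * 630.9) = 11.73
Step 4: P(E1)/P(E2) = exp(11.73) = 1.243e+05

1.243e+05
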